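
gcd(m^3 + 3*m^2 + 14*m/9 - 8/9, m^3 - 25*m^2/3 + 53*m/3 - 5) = m - 1/3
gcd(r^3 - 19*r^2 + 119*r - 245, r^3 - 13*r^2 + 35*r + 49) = r^2 - 14*r + 49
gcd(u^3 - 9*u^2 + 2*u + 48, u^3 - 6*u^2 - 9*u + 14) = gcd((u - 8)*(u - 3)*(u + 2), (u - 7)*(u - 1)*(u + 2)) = u + 2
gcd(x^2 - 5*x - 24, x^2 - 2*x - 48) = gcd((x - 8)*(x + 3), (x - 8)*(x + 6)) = x - 8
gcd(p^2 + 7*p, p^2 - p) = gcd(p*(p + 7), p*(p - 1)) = p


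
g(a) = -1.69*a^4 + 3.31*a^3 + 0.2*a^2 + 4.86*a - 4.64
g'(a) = -6.76*a^3 + 9.93*a^2 + 0.4*a + 4.86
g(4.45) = -350.09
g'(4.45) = -392.42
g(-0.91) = -12.55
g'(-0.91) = 17.81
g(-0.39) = -6.74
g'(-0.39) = 6.62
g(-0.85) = -11.54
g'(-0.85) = 15.85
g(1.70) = 6.35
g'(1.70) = 1.03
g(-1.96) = -63.26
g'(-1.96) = 93.12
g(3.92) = -182.19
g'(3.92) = -248.18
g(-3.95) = -636.12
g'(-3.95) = 574.83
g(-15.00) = -96760.04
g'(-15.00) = 25048.11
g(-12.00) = -40797.68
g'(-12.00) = 13111.26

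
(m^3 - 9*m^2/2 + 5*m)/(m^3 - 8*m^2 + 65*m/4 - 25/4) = 2*m*(m - 2)/(2*m^2 - 11*m + 5)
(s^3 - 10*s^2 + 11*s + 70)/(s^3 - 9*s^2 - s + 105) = (s + 2)/(s + 3)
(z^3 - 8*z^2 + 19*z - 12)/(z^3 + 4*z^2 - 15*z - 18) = (z^2 - 5*z + 4)/(z^2 + 7*z + 6)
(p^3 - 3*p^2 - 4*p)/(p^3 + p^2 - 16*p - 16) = p/(p + 4)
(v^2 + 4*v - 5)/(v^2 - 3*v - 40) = (v - 1)/(v - 8)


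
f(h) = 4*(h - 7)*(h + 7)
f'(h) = 8*h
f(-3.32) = -151.91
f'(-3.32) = -26.56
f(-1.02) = -191.84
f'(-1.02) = -8.16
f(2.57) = -169.58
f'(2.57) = 20.56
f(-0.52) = -194.92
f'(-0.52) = -4.16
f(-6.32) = -36.23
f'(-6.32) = -50.56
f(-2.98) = -160.48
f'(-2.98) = -23.84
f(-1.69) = -184.58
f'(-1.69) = -13.52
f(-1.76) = -183.61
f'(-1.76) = -14.08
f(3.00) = -160.00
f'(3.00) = 24.00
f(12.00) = 380.00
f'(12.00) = 96.00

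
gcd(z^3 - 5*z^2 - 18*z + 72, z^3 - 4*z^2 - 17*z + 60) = z^2 + z - 12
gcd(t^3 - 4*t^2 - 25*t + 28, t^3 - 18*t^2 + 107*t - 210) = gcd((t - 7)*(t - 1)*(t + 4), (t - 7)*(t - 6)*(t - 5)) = t - 7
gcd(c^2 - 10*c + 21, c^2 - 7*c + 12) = c - 3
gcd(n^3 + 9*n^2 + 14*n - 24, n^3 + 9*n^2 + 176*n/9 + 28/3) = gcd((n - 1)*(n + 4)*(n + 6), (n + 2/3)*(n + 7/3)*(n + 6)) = n + 6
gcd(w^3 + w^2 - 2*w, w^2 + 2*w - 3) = w - 1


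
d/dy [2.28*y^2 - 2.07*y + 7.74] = 4.56*y - 2.07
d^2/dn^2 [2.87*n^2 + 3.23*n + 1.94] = 5.74000000000000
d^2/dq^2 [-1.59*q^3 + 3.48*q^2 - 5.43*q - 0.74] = 6.96 - 9.54*q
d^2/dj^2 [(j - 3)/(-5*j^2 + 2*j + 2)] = 2*(4*(j - 3)*(5*j - 1)^2 + (15*j - 17)*(-5*j^2 + 2*j + 2))/(-5*j^2 + 2*j + 2)^3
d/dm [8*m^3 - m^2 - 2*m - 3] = 24*m^2 - 2*m - 2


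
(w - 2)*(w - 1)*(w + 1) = w^3 - 2*w^2 - w + 2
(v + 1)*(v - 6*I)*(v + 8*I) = v^3 + v^2 + 2*I*v^2 + 48*v + 2*I*v + 48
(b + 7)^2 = b^2 + 14*b + 49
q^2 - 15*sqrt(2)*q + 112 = (q - 8*sqrt(2))*(q - 7*sqrt(2))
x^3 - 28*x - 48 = (x - 6)*(x + 2)*(x + 4)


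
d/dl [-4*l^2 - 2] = -8*l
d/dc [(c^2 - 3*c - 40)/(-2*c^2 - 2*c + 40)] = -2/(c^2 - 8*c + 16)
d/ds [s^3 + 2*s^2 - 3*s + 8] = 3*s^2 + 4*s - 3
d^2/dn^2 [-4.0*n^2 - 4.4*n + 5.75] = -8.00000000000000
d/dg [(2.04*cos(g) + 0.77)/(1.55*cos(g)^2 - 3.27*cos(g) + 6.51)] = (3.162*cos(g)^2 + 2.387*cos(g) - 15.7983)*sin(g)/(2.4025*cos(g)^4 - 10.137*cos(g)^3 + 30.8739*cos(g)^2 - 42.5754*cos(g) + 42.3801)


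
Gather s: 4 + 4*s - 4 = 4*s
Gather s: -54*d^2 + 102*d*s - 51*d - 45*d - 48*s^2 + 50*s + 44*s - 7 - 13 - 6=-54*d^2 - 96*d - 48*s^2 + s*(102*d + 94) - 26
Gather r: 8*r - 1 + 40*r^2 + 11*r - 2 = 40*r^2 + 19*r - 3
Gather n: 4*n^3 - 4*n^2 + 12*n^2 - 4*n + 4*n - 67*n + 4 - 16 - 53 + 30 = 4*n^3 + 8*n^2 - 67*n - 35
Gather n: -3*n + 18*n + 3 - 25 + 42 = 15*n + 20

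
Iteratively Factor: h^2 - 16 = (h + 4)*(h - 4)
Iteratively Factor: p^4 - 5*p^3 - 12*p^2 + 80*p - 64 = (p - 4)*(p^3 - p^2 - 16*p + 16) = (p - 4)*(p - 1)*(p^2 - 16) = (p - 4)*(p - 1)*(p + 4)*(p - 4)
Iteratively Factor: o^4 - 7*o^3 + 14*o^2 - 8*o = (o - 2)*(o^3 - 5*o^2 + 4*o) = (o - 2)*(o - 1)*(o^2 - 4*o) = o*(o - 2)*(o - 1)*(o - 4)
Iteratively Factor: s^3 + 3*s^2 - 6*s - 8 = (s - 2)*(s^2 + 5*s + 4) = (s - 2)*(s + 4)*(s + 1)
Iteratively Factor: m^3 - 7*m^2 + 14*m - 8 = (m - 4)*(m^2 - 3*m + 2) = (m - 4)*(m - 1)*(m - 2)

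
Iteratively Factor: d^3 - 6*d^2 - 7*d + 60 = (d - 5)*(d^2 - d - 12) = (d - 5)*(d - 4)*(d + 3)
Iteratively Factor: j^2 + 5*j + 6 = (j + 2)*(j + 3)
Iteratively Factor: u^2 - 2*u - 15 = (u + 3)*(u - 5)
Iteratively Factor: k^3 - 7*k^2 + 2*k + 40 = (k - 5)*(k^2 - 2*k - 8) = (k - 5)*(k + 2)*(k - 4)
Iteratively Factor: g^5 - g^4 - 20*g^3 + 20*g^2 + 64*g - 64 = (g - 1)*(g^4 - 20*g^2 + 64) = (g - 1)*(g + 2)*(g^3 - 2*g^2 - 16*g + 32) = (g - 2)*(g - 1)*(g + 2)*(g^2 - 16) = (g - 4)*(g - 2)*(g - 1)*(g + 2)*(g + 4)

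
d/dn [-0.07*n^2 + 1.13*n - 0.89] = 1.13 - 0.14*n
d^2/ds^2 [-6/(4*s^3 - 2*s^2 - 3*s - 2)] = 12*(2*(6*s - 1)*(-4*s^3 + 2*s^2 + 3*s + 2) + (-12*s^2 + 4*s + 3)^2)/(-4*s^3 + 2*s^2 + 3*s + 2)^3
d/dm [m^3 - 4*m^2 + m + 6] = 3*m^2 - 8*m + 1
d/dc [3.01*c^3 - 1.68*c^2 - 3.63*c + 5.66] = 9.03*c^2 - 3.36*c - 3.63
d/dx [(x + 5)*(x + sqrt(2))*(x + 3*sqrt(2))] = 3*x^2 + 10*x + 8*sqrt(2)*x + 6 + 20*sqrt(2)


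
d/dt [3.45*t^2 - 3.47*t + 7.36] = 6.9*t - 3.47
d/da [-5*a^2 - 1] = -10*a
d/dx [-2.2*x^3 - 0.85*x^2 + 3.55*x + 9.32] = -6.6*x^2 - 1.7*x + 3.55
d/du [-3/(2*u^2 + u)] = 3*(4*u + 1)/(u^2*(2*u + 1)^2)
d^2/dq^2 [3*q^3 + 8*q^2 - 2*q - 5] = 18*q + 16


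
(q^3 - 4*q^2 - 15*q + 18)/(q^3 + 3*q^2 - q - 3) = (q - 6)/(q + 1)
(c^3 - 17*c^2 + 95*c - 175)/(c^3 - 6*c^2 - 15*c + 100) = (c - 7)/(c + 4)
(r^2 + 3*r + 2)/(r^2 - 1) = (r + 2)/(r - 1)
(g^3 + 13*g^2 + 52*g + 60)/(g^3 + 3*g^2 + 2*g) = (g^2 + 11*g + 30)/(g*(g + 1))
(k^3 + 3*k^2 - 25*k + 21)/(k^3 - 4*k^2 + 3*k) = (k + 7)/k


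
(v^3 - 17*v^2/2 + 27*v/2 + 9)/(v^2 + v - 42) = (2*v^2 - 5*v - 3)/(2*(v + 7))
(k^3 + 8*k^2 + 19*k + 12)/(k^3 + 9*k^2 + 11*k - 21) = (k^2 + 5*k + 4)/(k^2 + 6*k - 7)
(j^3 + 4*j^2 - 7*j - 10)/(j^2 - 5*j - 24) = (-j^3 - 4*j^2 + 7*j + 10)/(-j^2 + 5*j + 24)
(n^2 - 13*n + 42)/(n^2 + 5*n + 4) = (n^2 - 13*n + 42)/(n^2 + 5*n + 4)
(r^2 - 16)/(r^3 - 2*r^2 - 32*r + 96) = (r + 4)/(r^2 + 2*r - 24)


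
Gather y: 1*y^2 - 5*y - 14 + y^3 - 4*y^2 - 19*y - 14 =y^3 - 3*y^2 - 24*y - 28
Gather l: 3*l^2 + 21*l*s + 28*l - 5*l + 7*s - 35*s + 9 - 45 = 3*l^2 + l*(21*s + 23) - 28*s - 36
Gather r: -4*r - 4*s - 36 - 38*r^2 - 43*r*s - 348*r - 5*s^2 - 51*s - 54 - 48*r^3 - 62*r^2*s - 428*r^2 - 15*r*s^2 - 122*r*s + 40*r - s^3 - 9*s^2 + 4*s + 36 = -48*r^3 + r^2*(-62*s - 466) + r*(-15*s^2 - 165*s - 312) - s^3 - 14*s^2 - 51*s - 54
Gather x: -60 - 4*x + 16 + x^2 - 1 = x^2 - 4*x - 45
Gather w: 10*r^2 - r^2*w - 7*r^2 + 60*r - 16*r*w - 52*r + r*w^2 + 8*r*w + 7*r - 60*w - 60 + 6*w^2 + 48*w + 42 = 3*r^2 + 15*r + w^2*(r + 6) + w*(-r^2 - 8*r - 12) - 18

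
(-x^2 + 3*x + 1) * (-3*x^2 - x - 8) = 3*x^4 - 8*x^3 + 2*x^2 - 25*x - 8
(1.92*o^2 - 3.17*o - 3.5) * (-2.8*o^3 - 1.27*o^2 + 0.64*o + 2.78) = -5.376*o^5 + 6.4376*o^4 + 15.0547*o^3 + 7.7538*o^2 - 11.0526*o - 9.73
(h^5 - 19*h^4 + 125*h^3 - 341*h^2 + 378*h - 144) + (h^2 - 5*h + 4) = h^5 - 19*h^4 + 125*h^3 - 340*h^2 + 373*h - 140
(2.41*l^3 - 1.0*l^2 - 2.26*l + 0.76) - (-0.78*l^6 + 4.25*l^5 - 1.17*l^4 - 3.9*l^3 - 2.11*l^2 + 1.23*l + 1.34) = 0.78*l^6 - 4.25*l^5 + 1.17*l^4 + 6.31*l^3 + 1.11*l^2 - 3.49*l - 0.58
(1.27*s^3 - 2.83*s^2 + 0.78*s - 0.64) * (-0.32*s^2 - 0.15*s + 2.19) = -0.4064*s^5 + 0.7151*s^4 + 2.9562*s^3 - 6.1099*s^2 + 1.8042*s - 1.4016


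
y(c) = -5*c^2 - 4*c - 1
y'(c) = -10*c - 4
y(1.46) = -17.50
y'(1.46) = -18.60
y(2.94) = -55.98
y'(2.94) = -33.40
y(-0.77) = -0.88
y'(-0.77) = 3.70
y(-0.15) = -0.51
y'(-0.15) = -2.50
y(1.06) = -10.86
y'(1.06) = -14.60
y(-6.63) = -194.26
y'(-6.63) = 62.30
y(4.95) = -143.31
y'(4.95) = -53.50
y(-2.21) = -16.58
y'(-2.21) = 18.10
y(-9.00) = -370.00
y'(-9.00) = 86.00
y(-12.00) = -673.00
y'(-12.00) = 116.00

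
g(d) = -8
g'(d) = 0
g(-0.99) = -8.00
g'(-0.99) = 0.00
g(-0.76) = -8.00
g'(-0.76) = 0.00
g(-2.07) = -8.00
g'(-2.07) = 0.00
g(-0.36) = -8.00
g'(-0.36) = 0.00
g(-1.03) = -8.00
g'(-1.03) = 0.00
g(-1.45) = -8.00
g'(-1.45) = 0.00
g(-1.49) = -8.00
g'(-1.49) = 0.00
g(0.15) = -8.00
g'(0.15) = 0.00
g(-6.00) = -8.00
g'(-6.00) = 0.00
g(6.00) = -8.00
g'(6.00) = 0.00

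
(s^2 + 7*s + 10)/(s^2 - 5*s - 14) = (s + 5)/(s - 7)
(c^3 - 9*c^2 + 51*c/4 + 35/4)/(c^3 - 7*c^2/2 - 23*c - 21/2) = (c - 5/2)/(c + 3)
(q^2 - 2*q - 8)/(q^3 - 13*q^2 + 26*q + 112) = (q - 4)/(q^2 - 15*q + 56)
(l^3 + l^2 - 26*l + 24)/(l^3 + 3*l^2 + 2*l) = (l^3 + l^2 - 26*l + 24)/(l*(l^2 + 3*l + 2))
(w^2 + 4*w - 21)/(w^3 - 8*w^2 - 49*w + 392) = (w - 3)/(w^2 - 15*w + 56)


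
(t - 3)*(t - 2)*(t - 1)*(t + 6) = t^4 - 25*t^2 + 60*t - 36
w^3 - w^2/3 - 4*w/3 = w*(w - 4/3)*(w + 1)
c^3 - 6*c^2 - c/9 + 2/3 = (c - 6)*(c - 1/3)*(c + 1/3)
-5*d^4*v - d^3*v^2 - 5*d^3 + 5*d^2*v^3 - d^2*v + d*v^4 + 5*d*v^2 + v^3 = (-d + v)*(d + v)*(5*d + v)*(d*v + 1)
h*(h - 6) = h^2 - 6*h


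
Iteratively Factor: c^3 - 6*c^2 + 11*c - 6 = (c - 1)*(c^2 - 5*c + 6) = (c - 2)*(c - 1)*(c - 3)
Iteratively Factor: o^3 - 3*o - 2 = (o + 1)*(o^2 - o - 2) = (o + 1)^2*(o - 2)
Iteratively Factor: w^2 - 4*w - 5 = (w - 5)*(w + 1)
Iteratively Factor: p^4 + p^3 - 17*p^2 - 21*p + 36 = (p - 1)*(p^3 + 2*p^2 - 15*p - 36) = (p - 1)*(p + 3)*(p^2 - p - 12) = (p - 1)*(p + 3)^2*(p - 4)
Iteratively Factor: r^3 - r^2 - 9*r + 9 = (r - 1)*(r^2 - 9) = (r - 1)*(r + 3)*(r - 3)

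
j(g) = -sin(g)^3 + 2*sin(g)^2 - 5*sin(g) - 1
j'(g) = -3*sin(g)^2*cos(g) + 4*sin(g)*cos(g) - 5*cos(g)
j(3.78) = 2.90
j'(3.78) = 6.78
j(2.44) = -3.66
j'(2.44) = 2.80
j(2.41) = -3.75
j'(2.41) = 2.73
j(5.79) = 1.92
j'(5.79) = -6.66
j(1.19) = -4.72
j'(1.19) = -1.44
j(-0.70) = 3.32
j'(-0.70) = -6.75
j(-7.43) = 5.98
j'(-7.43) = -4.58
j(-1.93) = 6.25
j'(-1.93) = 4.00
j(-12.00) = -3.26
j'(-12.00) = -3.14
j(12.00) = 2.41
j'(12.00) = -6.76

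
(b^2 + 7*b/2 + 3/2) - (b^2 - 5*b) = 17*b/2 + 3/2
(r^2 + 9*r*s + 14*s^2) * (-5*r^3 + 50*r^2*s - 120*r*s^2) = -5*r^5 + 5*r^4*s + 260*r^3*s^2 - 380*r^2*s^3 - 1680*r*s^4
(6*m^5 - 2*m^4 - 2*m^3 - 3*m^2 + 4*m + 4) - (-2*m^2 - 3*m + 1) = 6*m^5 - 2*m^4 - 2*m^3 - m^2 + 7*m + 3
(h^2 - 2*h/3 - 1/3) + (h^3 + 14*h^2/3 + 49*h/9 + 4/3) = h^3 + 17*h^2/3 + 43*h/9 + 1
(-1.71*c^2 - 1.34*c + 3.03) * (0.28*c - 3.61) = -0.4788*c^3 + 5.7979*c^2 + 5.6858*c - 10.9383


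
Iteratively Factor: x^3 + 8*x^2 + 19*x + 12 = (x + 4)*(x^2 + 4*x + 3) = (x + 3)*(x + 4)*(x + 1)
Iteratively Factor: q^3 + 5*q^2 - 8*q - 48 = (q + 4)*(q^2 + q - 12) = (q - 3)*(q + 4)*(q + 4)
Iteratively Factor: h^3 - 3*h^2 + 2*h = (h - 2)*(h^2 - h) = h*(h - 2)*(h - 1)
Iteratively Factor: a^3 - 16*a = (a + 4)*(a^2 - 4*a) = a*(a + 4)*(a - 4)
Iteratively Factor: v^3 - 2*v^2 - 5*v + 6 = (v - 1)*(v^2 - v - 6) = (v - 1)*(v + 2)*(v - 3)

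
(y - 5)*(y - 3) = y^2 - 8*y + 15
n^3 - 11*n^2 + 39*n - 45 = (n - 5)*(n - 3)^2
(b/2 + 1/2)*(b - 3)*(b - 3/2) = b^3/2 - 7*b^2/4 + 9/4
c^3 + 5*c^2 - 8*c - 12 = (c - 2)*(c + 1)*(c + 6)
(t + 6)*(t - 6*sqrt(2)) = t^2 - 6*sqrt(2)*t + 6*t - 36*sqrt(2)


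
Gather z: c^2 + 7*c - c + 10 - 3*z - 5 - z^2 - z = c^2 + 6*c - z^2 - 4*z + 5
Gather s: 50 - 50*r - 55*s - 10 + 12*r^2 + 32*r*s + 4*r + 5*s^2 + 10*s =12*r^2 - 46*r + 5*s^2 + s*(32*r - 45) + 40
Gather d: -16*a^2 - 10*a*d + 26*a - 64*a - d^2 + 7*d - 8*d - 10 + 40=-16*a^2 - 38*a - d^2 + d*(-10*a - 1) + 30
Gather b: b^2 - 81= b^2 - 81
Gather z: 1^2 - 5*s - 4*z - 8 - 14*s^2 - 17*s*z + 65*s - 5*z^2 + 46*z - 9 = -14*s^2 + 60*s - 5*z^2 + z*(42 - 17*s) - 16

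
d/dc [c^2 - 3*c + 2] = 2*c - 3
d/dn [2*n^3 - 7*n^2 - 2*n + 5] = 6*n^2 - 14*n - 2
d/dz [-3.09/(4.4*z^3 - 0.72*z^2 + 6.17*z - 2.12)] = (40.788*z^2 - 4.4496*z + 19.0653)/(4.4*z^3 - 0.72*z^2 + 6.17*z - 2.12)^2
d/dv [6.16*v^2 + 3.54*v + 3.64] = 12.32*v + 3.54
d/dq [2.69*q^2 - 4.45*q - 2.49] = 5.38*q - 4.45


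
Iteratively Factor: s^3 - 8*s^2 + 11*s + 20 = (s + 1)*(s^2 - 9*s + 20) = (s - 4)*(s + 1)*(s - 5)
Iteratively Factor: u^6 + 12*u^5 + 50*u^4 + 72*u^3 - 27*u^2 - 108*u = (u + 4)*(u^5 + 8*u^4 + 18*u^3 - 27*u) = (u + 3)*(u + 4)*(u^4 + 5*u^3 + 3*u^2 - 9*u) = (u + 3)^2*(u + 4)*(u^3 + 2*u^2 - 3*u) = u*(u + 3)^2*(u + 4)*(u^2 + 2*u - 3) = u*(u - 1)*(u + 3)^2*(u + 4)*(u + 3)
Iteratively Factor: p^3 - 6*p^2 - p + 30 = (p - 5)*(p^2 - p - 6) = (p - 5)*(p - 3)*(p + 2)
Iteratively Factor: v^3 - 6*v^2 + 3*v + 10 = (v - 5)*(v^2 - v - 2) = (v - 5)*(v + 1)*(v - 2)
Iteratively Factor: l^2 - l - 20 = (l - 5)*(l + 4)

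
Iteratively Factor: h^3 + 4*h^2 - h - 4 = (h - 1)*(h^2 + 5*h + 4) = (h - 1)*(h + 1)*(h + 4)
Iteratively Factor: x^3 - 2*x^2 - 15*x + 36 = (x - 3)*(x^2 + x - 12) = (x - 3)*(x + 4)*(x - 3)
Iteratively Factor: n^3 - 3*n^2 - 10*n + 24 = (n - 2)*(n^2 - n - 12) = (n - 2)*(n + 3)*(n - 4)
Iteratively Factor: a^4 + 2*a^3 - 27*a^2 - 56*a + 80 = (a + 4)*(a^3 - 2*a^2 - 19*a + 20) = (a + 4)^2*(a^2 - 6*a + 5) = (a - 1)*(a + 4)^2*(a - 5)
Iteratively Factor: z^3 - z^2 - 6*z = (z - 3)*(z^2 + 2*z) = z*(z - 3)*(z + 2)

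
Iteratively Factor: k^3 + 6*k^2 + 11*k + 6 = (k + 3)*(k^2 + 3*k + 2) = (k + 1)*(k + 3)*(k + 2)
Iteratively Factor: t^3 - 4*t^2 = (t)*(t^2 - 4*t) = t^2*(t - 4)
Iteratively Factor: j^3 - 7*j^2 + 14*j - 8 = (j - 2)*(j^2 - 5*j + 4) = (j - 2)*(j - 1)*(j - 4)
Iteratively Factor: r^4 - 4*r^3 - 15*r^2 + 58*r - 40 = (r - 1)*(r^3 - 3*r^2 - 18*r + 40) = (r - 2)*(r - 1)*(r^2 - r - 20) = (r - 5)*(r - 2)*(r - 1)*(r + 4)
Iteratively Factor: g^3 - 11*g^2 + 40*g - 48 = (g - 3)*(g^2 - 8*g + 16) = (g - 4)*(g - 3)*(g - 4)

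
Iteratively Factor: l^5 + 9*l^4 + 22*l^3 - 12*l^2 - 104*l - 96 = (l + 2)*(l^4 + 7*l^3 + 8*l^2 - 28*l - 48) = (l + 2)*(l + 4)*(l^3 + 3*l^2 - 4*l - 12) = (l + 2)^2*(l + 4)*(l^2 + l - 6) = (l - 2)*(l + 2)^2*(l + 4)*(l + 3)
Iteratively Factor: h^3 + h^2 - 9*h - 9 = (h - 3)*(h^2 + 4*h + 3) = (h - 3)*(h + 3)*(h + 1)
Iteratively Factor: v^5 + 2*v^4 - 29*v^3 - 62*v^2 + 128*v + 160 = (v - 5)*(v^4 + 7*v^3 + 6*v^2 - 32*v - 32) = (v - 5)*(v + 4)*(v^3 + 3*v^2 - 6*v - 8) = (v - 5)*(v + 1)*(v + 4)*(v^2 + 2*v - 8) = (v - 5)*(v - 2)*(v + 1)*(v + 4)*(v + 4)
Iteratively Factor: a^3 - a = (a + 1)*(a^2 - a) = a*(a + 1)*(a - 1)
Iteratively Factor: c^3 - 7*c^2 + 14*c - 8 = (c - 4)*(c^2 - 3*c + 2) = (c - 4)*(c - 2)*(c - 1)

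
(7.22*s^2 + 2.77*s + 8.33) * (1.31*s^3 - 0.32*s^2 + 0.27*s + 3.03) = 9.4582*s^5 + 1.3183*s^4 + 11.9753*s^3 + 19.9589*s^2 + 10.6422*s + 25.2399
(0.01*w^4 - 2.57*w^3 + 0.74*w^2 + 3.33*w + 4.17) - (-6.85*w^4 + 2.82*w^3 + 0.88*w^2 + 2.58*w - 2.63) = 6.86*w^4 - 5.39*w^3 - 0.14*w^2 + 0.75*w + 6.8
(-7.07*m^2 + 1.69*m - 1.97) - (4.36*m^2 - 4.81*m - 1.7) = -11.43*m^2 + 6.5*m - 0.27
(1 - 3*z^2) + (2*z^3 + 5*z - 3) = 2*z^3 - 3*z^2 + 5*z - 2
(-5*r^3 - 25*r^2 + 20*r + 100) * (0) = 0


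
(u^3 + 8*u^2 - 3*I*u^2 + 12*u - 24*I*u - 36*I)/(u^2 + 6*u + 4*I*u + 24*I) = (u^2 + u*(2 - 3*I) - 6*I)/(u + 4*I)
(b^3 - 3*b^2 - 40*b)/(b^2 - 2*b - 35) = b*(b - 8)/(b - 7)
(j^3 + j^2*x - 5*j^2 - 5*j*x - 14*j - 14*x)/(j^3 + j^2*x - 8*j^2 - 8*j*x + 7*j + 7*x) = (j + 2)/(j - 1)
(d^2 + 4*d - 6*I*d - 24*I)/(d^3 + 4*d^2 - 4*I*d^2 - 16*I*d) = (d - 6*I)/(d*(d - 4*I))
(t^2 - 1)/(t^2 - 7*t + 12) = (t^2 - 1)/(t^2 - 7*t + 12)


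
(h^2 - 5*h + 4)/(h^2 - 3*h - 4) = (h - 1)/(h + 1)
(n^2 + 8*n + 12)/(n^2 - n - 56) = (n^2 + 8*n + 12)/(n^2 - n - 56)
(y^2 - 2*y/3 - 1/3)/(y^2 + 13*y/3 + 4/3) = (y - 1)/(y + 4)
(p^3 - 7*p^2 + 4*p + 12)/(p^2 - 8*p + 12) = p + 1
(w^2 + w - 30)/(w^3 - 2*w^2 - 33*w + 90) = 1/(w - 3)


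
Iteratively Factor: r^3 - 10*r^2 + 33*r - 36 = (r - 4)*(r^2 - 6*r + 9) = (r - 4)*(r - 3)*(r - 3)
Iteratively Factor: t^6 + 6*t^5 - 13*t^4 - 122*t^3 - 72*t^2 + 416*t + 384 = (t + 4)*(t^5 + 2*t^4 - 21*t^3 - 38*t^2 + 80*t + 96) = (t + 4)^2*(t^4 - 2*t^3 - 13*t^2 + 14*t + 24) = (t + 1)*(t + 4)^2*(t^3 - 3*t^2 - 10*t + 24) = (t - 2)*(t + 1)*(t + 4)^2*(t^2 - t - 12) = (t - 2)*(t + 1)*(t + 3)*(t + 4)^2*(t - 4)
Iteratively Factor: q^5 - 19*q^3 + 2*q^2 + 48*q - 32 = (q - 1)*(q^4 + q^3 - 18*q^2 - 16*q + 32) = (q - 1)^2*(q^3 + 2*q^2 - 16*q - 32) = (q - 1)^2*(q + 2)*(q^2 - 16) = (q - 1)^2*(q + 2)*(q + 4)*(q - 4)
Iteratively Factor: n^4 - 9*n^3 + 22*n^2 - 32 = (n - 2)*(n^3 - 7*n^2 + 8*n + 16) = (n - 2)*(n + 1)*(n^2 - 8*n + 16) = (n - 4)*(n - 2)*(n + 1)*(n - 4)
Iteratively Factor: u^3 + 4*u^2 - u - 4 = (u + 4)*(u^2 - 1) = (u + 1)*(u + 4)*(u - 1)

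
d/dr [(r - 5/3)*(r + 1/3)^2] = (r - 1)*(3*r + 1)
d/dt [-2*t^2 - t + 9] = -4*t - 1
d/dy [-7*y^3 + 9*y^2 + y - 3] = -21*y^2 + 18*y + 1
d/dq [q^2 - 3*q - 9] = 2*q - 3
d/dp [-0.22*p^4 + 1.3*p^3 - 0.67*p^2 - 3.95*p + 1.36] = -0.88*p^3 + 3.9*p^2 - 1.34*p - 3.95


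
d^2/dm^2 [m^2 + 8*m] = 2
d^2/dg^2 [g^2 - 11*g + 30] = 2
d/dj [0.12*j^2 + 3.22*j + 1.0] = 0.24*j + 3.22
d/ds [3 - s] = -1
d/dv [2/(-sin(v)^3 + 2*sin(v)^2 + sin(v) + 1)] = 2*(3*sin(v)^2 - 4*sin(v) - 1)*cos(v)/(sin(v)*cos(v)^2 - 2*cos(v)^2 + 3)^2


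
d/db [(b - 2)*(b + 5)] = 2*b + 3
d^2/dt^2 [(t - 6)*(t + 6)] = 2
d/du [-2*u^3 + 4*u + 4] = 4 - 6*u^2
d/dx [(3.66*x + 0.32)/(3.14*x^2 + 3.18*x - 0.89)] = (11.4924*x^2 + 11.6388*x - (3.66*x + 0.32)*(6.28*x + 3.18) - 3.2574)/(3.14*x^2 + 3.18*x - 0.89)^2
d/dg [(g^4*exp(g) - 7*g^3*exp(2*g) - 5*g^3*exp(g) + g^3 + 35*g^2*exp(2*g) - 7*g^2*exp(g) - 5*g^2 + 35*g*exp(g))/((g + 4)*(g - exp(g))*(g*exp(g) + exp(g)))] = (-6*g^6*exp(2*g) + g^6*exp(g) - g^6 - 2*g^5*exp(2*g) + 12*g^5*exp(g) + 7*g^4*exp(3*g) + 39*g^4*exp(2*g) - 7*g^4*exp(g) + 31*g^4 + 70*g^3*exp(3*g) + 98*g^3*exp(2*g) - 162*g^3*exp(g) + 28*g^3 - 91*g^2*exp(3*g) + 417*g^2*exp(2*g) - 230*g^2*exp(g) - 20*g^2 - 280*g*exp(3*g) + 196*g*exp(2*g) + 40*g*exp(g) - 140*exp(2*g))*exp(-g)/(g^6 - 2*g^5*exp(g) + 10*g^5 + g^4*exp(2*g) - 20*g^4*exp(g) + 33*g^4 + 10*g^3*exp(2*g) - 66*g^3*exp(g) + 40*g^3 + 33*g^2*exp(2*g) - 80*g^2*exp(g) + 16*g^2 + 40*g*exp(2*g) - 32*g*exp(g) + 16*exp(2*g))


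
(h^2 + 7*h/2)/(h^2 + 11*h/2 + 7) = h/(h + 2)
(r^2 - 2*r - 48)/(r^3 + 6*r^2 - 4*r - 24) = (r - 8)/(r^2 - 4)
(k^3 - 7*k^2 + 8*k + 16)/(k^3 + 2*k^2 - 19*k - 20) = (k - 4)/(k + 5)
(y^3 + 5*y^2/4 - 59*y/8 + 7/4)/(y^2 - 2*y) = y + 13/4 - 7/(8*y)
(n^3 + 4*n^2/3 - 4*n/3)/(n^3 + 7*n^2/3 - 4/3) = n/(n + 1)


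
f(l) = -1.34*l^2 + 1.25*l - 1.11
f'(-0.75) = 3.26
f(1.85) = -3.38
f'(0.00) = 1.25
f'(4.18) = -9.95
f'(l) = 1.25 - 2.68*l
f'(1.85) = -3.71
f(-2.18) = -10.20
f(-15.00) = -321.36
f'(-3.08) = 9.50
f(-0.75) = -2.80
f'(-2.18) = 7.09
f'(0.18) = 0.77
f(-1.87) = -8.13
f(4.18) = -19.30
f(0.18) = -0.93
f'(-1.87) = 6.26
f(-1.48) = -5.90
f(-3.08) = -17.67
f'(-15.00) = 41.45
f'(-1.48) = 5.22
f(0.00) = -1.11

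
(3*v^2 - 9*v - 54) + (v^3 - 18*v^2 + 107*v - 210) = v^3 - 15*v^2 + 98*v - 264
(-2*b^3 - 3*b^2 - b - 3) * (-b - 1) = 2*b^4 + 5*b^3 + 4*b^2 + 4*b + 3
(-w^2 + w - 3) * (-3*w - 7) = 3*w^3 + 4*w^2 + 2*w + 21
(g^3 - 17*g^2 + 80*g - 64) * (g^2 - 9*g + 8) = g^5 - 26*g^4 + 241*g^3 - 920*g^2 + 1216*g - 512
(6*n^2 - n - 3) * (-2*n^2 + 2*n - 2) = -12*n^4 + 14*n^3 - 8*n^2 - 4*n + 6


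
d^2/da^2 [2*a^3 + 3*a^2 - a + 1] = 12*a + 6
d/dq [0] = 0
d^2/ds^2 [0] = 0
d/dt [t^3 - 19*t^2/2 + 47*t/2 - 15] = 3*t^2 - 19*t + 47/2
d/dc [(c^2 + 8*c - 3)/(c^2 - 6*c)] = 2*(-7*c^2 + 3*c - 9)/(c^2*(c^2 - 12*c + 36))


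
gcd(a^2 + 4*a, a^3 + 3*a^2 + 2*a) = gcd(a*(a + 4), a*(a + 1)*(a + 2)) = a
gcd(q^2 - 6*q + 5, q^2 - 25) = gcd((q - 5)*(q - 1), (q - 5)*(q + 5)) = q - 5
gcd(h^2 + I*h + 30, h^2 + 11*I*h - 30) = h + 6*I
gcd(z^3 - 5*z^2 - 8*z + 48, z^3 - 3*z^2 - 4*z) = z - 4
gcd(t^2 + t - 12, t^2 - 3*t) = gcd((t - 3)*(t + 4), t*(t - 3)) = t - 3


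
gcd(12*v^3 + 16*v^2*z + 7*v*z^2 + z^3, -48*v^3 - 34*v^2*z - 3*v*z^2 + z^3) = 6*v^2 + 5*v*z + z^2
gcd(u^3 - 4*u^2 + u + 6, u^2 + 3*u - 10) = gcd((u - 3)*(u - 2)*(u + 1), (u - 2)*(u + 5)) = u - 2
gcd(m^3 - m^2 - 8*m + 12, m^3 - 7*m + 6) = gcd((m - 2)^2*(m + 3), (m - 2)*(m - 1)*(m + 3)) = m^2 + m - 6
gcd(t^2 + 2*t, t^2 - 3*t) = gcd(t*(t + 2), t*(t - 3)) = t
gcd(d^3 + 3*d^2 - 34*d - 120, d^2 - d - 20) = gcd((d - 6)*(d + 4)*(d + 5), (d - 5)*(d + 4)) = d + 4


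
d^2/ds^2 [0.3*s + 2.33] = 0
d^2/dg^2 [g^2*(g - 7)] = 6*g - 14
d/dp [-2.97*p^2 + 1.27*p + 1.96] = 1.27 - 5.94*p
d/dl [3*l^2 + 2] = 6*l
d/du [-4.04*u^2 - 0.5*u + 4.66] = -8.08*u - 0.5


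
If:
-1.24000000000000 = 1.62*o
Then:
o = -0.77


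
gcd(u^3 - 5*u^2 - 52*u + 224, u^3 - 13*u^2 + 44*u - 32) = u^2 - 12*u + 32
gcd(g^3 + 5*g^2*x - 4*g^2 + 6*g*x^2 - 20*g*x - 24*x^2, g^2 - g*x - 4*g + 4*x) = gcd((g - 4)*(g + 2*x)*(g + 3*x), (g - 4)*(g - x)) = g - 4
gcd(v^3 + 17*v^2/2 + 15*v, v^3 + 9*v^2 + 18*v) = v^2 + 6*v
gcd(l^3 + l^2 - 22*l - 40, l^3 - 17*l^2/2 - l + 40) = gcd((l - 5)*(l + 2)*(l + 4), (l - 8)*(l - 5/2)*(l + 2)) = l + 2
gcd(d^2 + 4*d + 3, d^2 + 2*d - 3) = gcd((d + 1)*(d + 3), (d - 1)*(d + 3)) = d + 3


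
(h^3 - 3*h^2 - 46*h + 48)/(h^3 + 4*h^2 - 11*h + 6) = (h - 8)/(h - 1)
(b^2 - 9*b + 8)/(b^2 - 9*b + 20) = (b^2 - 9*b + 8)/(b^2 - 9*b + 20)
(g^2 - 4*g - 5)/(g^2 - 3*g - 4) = (g - 5)/(g - 4)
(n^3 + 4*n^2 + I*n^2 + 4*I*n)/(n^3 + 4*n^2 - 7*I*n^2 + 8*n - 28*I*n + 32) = n/(n - 8*I)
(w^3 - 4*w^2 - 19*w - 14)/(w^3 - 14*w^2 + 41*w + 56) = (w + 2)/(w - 8)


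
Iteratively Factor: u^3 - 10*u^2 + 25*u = (u - 5)*(u^2 - 5*u) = (u - 5)^2*(u)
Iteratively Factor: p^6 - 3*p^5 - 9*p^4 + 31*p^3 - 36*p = (p)*(p^5 - 3*p^4 - 9*p^3 + 31*p^2 - 36) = p*(p - 2)*(p^4 - p^3 - 11*p^2 + 9*p + 18) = p*(p - 3)*(p - 2)*(p^3 + 2*p^2 - 5*p - 6) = p*(p - 3)*(p - 2)*(p + 1)*(p^2 + p - 6) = p*(p - 3)*(p - 2)*(p + 1)*(p + 3)*(p - 2)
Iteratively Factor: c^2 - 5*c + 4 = (c - 4)*(c - 1)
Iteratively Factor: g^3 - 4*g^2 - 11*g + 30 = (g - 5)*(g^2 + g - 6) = (g - 5)*(g - 2)*(g + 3)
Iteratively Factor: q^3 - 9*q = (q + 3)*(q^2 - 3*q) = (q - 3)*(q + 3)*(q)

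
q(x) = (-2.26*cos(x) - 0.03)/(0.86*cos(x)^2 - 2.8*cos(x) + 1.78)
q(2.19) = 0.35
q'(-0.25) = -35.01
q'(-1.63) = -1.08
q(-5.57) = -11.27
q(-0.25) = 17.67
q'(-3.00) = -0.01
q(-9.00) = 0.40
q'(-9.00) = -0.04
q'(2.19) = 0.21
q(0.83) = -5.51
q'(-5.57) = 81.23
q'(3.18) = -0.00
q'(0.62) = 321.91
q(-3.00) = 0.41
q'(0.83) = 29.56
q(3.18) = 0.41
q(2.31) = 0.37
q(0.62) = -26.40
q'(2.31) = 0.15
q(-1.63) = 0.05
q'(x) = (1.72*sin(x)*cos(x) - 2.8*sin(x))*(-2.26*cos(x) - 0.03)/(0.86*cos(x)^2 - 2.8*cos(x) + 1.78)^2 + 2.26*sin(x)/(0.86*cos(x)^2 - 2.8*cos(x) + 1.78)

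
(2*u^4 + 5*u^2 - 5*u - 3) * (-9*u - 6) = -18*u^5 - 12*u^4 - 45*u^3 + 15*u^2 + 57*u + 18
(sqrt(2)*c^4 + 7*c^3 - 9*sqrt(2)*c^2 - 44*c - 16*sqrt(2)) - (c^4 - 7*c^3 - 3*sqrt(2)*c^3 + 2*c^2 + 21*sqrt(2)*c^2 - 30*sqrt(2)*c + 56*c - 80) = -c^4 + sqrt(2)*c^4 + 3*sqrt(2)*c^3 + 14*c^3 - 30*sqrt(2)*c^2 - 2*c^2 - 100*c + 30*sqrt(2)*c - 16*sqrt(2) + 80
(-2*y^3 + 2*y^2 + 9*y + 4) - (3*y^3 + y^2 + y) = -5*y^3 + y^2 + 8*y + 4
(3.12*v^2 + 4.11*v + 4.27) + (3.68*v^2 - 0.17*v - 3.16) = 6.8*v^2 + 3.94*v + 1.11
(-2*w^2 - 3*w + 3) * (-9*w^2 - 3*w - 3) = 18*w^4 + 33*w^3 - 12*w^2 - 9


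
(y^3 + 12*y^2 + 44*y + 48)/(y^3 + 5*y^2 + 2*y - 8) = (y + 6)/(y - 1)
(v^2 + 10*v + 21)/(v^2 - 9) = (v + 7)/(v - 3)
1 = 1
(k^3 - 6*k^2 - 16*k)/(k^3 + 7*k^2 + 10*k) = (k - 8)/(k + 5)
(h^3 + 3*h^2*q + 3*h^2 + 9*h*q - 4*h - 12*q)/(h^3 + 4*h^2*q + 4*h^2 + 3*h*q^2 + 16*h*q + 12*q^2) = (h - 1)/(h + q)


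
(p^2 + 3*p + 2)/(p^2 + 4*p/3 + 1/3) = 3*(p + 2)/(3*p + 1)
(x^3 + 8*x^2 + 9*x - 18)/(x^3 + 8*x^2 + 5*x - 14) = (x^2 + 9*x + 18)/(x^2 + 9*x + 14)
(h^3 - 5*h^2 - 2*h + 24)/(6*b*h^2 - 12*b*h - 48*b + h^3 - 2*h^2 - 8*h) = (h - 3)/(6*b + h)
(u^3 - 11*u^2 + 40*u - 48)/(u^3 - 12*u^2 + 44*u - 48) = (u^2 - 7*u + 12)/(u^2 - 8*u + 12)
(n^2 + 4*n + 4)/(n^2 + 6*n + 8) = (n + 2)/(n + 4)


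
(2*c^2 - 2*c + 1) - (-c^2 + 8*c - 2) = 3*c^2 - 10*c + 3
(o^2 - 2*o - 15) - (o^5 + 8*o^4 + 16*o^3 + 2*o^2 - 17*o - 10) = -o^5 - 8*o^4 - 16*o^3 - o^2 + 15*o - 5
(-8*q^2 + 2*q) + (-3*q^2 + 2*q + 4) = -11*q^2 + 4*q + 4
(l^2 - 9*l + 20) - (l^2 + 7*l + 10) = 10 - 16*l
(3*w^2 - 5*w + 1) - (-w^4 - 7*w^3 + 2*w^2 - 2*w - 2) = w^4 + 7*w^3 + w^2 - 3*w + 3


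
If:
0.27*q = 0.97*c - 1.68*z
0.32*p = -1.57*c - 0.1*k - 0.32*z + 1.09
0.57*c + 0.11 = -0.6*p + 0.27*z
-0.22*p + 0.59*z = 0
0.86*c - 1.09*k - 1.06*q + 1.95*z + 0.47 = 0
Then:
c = 2.60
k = -15.93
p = -3.19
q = 16.75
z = -1.19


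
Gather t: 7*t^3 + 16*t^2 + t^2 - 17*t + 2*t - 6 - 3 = 7*t^3 + 17*t^2 - 15*t - 9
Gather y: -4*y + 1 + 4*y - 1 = 0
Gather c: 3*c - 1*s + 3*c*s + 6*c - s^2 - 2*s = c*(3*s + 9) - s^2 - 3*s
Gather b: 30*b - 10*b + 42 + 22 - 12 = 20*b + 52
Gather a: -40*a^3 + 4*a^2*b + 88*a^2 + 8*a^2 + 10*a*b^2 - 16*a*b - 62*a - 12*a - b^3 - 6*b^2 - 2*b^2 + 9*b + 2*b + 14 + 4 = -40*a^3 + a^2*(4*b + 96) + a*(10*b^2 - 16*b - 74) - b^3 - 8*b^2 + 11*b + 18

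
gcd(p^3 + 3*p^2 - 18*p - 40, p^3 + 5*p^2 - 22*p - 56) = p^2 - 2*p - 8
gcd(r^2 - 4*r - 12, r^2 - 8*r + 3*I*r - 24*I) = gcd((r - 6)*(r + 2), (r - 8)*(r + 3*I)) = 1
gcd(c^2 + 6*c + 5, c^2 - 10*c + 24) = 1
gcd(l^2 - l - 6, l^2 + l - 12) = l - 3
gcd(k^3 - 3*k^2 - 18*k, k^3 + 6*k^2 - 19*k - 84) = k + 3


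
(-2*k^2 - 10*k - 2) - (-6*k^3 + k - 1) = 6*k^3 - 2*k^2 - 11*k - 1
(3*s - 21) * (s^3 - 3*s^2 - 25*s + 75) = 3*s^4 - 30*s^3 - 12*s^2 + 750*s - 1575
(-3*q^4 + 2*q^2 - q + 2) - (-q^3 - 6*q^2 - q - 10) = -3*q^4 + q^3 + 8*q^2 + 12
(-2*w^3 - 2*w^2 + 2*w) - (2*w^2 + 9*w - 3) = -2*w^3 - 4*w^2 - 7*w + 3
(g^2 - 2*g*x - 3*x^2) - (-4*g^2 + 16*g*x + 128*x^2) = 5*g^2 - 18*g*x - 131*x^2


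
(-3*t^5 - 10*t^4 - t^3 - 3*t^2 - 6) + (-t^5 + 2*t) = -4*t^5 - 10*t^4 - t^3 - 3*t^2 + 2*t - 6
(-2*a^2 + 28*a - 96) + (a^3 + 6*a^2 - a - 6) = a^3 + 4*a^2 + 27*a - 102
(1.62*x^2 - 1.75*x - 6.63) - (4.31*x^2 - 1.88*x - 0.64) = -2.69*x^2 + 0.13*x - 5.99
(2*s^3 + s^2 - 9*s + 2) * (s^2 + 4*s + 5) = 2*s^5 + 9*s^4 + 5*s^3 - 29*s^2 - 37*s + 10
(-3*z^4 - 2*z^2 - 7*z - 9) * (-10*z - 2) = 30*z^5 + 6*z^4 + 20*z^3 + 74*z^2 + 104*z + 18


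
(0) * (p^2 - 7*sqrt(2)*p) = 0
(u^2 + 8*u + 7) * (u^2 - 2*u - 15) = u^4 + 6*u^3 - 24*u^2 - 134*u - 105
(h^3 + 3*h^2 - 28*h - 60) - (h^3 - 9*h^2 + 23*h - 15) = 12*h^2 - 51*h - 45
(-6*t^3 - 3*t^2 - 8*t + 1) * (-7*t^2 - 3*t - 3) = 42*t^5 + 39*t^4 + 83*t^3 + 26*t^2 + 21*t - 3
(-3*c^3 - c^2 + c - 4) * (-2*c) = 6*c^4 + 2*c^3 - 2*c^2 + 8*c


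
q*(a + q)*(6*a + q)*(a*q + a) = 6*a^3*q^2 + 6*a^3*q + 7*a^2*q^3 + 7*a^2*q^2 + a*q^4 + a*q^3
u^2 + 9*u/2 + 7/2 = (u + 1)*(u + 7/2)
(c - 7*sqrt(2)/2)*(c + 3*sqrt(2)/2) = c^2 - 2*sqrt(2)*c - 21/2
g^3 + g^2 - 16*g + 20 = (g - 2)^2*(g + 5)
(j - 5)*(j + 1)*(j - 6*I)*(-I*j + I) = -I*j^4 - 6*j^3 + 5*I*j^3 + 30*j^2 + I*j^2 + 6*j - 5*I*j - 30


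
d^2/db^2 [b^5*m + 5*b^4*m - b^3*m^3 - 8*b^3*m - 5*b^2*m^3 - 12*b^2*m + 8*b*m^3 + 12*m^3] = 2*m*(10*b^3 + 30*b^2 - 3*b*m^2 - 24*b - 5*m^2 - 12)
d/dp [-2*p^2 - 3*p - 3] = -4*p - 3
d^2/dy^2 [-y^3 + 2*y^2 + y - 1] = 4 - 6*y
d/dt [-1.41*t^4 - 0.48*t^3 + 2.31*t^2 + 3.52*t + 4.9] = -5.64*t^3 - 1.44*t^2 + 4.62*t + 3.52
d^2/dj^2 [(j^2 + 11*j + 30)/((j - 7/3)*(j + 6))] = 396/(27*j^3 - 189*j^2 + 441*j - 343)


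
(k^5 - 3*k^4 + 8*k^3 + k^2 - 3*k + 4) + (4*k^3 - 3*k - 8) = k^5 - 3*k^4 + 12*k^3 + k^2 - 6*k - 4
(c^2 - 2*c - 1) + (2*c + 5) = c^2 + 4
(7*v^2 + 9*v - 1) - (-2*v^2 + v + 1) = 9*v^2 + 8*v - 2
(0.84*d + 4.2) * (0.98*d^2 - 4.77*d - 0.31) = 0.8232*d^3 + 0.1092*d^2 - 20.2944*d - 1.302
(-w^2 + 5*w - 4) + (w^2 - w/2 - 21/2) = 9*w/2 - 29/2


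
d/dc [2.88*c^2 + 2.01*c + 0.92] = 5.76*c + 2.01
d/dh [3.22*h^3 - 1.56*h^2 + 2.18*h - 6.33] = 9.66*h^2 - 3.12*h + 2.18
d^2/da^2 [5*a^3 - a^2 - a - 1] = 30*a - 2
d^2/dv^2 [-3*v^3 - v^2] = -18*v - 2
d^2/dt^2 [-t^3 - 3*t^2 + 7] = -6*t - 6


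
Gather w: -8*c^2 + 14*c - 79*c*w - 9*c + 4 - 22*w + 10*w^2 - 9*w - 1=-8*c^2 + 5*c + 10*w^2 + w*(-79*c - 31) + 3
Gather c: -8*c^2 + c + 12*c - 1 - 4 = -8*c^2 + 13*c - 5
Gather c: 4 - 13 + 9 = 0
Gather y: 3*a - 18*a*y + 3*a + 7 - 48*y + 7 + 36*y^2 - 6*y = 6*a + 36*y^2 + y*(-18*a - 54) + 14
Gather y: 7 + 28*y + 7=28*y + 14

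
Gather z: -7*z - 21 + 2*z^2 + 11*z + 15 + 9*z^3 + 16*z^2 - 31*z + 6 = 9*z^3 + 18*z^2 - 27*z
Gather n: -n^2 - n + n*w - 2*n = -n^2 + n*(w - 3)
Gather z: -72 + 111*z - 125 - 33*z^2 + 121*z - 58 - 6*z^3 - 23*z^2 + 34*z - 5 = -6*z^3 - 56*z^2 + 266*z - 260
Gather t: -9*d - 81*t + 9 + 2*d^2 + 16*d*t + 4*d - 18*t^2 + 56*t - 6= 2*d^2 - 5*d - 18*t^2 + t*(16*d - 25) + 3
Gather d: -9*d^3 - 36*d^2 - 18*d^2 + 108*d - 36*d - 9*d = -9*d^3 - 54*d^2 + 63*d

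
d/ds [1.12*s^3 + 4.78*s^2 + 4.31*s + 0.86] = 3.36*s^2 + 9.56*s + 4.31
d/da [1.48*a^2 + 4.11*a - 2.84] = 2.96*a + 4.11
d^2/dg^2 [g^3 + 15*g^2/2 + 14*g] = 6*g + 15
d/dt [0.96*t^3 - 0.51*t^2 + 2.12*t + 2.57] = 2.88*t^2 - 1.02*t + 2.12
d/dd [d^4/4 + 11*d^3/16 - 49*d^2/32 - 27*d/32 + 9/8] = d^3 + 33*d^2/16 - 49*d/16 - 27/32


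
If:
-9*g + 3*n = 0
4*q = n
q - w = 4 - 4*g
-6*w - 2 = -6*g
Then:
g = 44/45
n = 44/15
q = 11/15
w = 29/45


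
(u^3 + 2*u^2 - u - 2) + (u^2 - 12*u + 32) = u^3 + 3*u^2 - 13*u + 30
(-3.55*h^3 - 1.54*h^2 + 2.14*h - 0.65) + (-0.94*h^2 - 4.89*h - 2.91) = -3.55*h^3 - 2.48*h^2 - 2.75*h - 3.56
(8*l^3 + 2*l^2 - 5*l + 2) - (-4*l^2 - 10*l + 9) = 8*l^3 + 6*l^2 + 5*l - 7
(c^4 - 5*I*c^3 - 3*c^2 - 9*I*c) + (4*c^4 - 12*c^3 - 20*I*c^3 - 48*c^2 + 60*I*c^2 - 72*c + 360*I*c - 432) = 5*c^4 - 12*c^3 - 25*I*c^3 - 51*c^2 + 60*I*c^2 - 72*c + 351*I*c - 432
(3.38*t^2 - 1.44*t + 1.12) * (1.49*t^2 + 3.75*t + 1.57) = 5.0362*t^4 + 10.5294*t^3 + 1.5754*t^2 + 1.9392*t + 1.7584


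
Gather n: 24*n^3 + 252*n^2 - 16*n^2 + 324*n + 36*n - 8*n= 24*n^3 + 236*n^2 + 352*n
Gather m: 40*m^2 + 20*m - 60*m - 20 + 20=40*m^2 - 40*m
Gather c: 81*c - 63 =81*c - 63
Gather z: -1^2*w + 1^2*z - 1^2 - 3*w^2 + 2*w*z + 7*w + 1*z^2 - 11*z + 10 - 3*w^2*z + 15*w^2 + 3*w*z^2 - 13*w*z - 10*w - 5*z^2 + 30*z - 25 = 12*w^2 - 4*w + z^2*(3*w - 4) + z*(-3*w^2 - 11*w + 20) - 16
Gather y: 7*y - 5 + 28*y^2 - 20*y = 28*y^2 - 13*y - 5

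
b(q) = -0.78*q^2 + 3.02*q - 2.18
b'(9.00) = -11.02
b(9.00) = -38.18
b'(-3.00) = 7.70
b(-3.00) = -18.26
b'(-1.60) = 5.52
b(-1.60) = -9.01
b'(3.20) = -1.97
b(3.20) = -0.50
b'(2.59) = -1.02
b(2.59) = 0.41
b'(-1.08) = 4.70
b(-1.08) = -6.35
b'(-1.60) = 5.52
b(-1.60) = -9.01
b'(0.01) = 3.00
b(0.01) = -2.15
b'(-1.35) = 5.13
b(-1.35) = -7.68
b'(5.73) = -5.92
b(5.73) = -10.49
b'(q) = 3.02 - 1.56*q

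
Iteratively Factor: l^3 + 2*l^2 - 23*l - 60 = (l - 5)*(l^2 + 7*l + 12) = (l - 5)*(l + 4)*(l + 3)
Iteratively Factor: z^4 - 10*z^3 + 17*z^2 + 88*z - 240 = (z - 4)*(z^3 - 6*z^2 - 7*z + 60) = (z - 4)*(z + 3)*(z^2 - 9*z + 20) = (z - 4)^2*(z + 3)*(z - 5)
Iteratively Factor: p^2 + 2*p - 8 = (p + 4)*(p - 2)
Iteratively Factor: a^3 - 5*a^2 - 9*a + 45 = (a - 3)*(a^2 - 2*a - 15) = (a - 5)*(a - 3)*(a + 3)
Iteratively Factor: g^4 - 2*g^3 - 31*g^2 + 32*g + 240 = (g + 3)*(g^3 - 5*g^2 - 16*g + 80) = (g - 5)*(g + 3)*(g^2 - 16) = (g - 5)*(g + 3)*(g + 4)*(g - 4)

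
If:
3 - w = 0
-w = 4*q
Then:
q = -3/4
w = 3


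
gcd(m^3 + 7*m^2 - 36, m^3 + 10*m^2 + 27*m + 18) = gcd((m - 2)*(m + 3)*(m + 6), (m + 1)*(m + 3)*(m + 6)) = m^2 + 9*m + 18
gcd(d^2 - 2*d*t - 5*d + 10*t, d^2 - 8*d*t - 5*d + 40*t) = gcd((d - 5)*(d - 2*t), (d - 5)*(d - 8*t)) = d - 5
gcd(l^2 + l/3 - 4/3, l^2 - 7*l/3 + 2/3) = 1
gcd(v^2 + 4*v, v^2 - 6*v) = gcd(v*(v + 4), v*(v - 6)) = v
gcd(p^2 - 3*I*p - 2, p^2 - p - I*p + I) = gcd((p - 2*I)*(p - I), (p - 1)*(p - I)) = p - I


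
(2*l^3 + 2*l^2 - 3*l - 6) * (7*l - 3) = 14*l^4 + 8*l^3 - 27*l^2 - 33*l + 18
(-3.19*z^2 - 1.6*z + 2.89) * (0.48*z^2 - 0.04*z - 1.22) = -1.5312*z^4 - 0.6404*z^3 + 5.343*z^2 + 1.8364*z - 3.5258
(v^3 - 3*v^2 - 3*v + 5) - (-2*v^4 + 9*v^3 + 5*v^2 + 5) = 2*v^4 - 8*v^3 - 8*v^2 - 3*v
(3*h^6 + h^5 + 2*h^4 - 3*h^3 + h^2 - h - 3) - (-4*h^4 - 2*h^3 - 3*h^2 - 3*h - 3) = 3*h^6 + h^5 + 6*h^4 - h^3 + 4*h^2 + 2*h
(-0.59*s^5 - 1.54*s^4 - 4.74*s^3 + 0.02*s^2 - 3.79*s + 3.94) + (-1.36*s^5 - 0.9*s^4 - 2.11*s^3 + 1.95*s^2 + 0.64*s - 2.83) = -1.95*s^5 - 2.44*s^4 - 6.85*s^3 + 1.97*s^2 - 3.15*s + 1.11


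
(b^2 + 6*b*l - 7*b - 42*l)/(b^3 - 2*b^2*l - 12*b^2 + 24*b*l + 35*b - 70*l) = (b + 6*l)/(b^2 - 2*b*l - 5*b + 10*l)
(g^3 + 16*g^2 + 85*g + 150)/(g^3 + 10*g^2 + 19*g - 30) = (g + 5)/(g - 1)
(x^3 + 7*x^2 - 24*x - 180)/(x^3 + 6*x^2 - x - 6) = (x^2 + x - 30)/(x^2 - 1)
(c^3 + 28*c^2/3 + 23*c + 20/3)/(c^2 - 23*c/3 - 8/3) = (c^2 + 9*c + 20)/(c - 8)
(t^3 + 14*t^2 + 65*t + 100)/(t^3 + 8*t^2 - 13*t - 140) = (t^2 + 9*t + 20)/(t^2 + 3*t - 28)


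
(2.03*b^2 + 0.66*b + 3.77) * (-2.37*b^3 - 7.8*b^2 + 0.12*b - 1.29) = -4.8111*b^5 - 17.3982*b^4 - 13.8393*b^3 - 31.9455*b^2 - 0.399*b - 4.8633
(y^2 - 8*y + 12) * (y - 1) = y^3 - 9*y^2 + 20*y - 12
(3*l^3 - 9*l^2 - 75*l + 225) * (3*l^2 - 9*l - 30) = 9*l^5 - 54*l^4 - 234*l^3 + 1620*l^2 + 225*l - 6750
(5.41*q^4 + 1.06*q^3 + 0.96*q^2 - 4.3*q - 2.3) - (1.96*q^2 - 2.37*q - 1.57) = 5.41*q^4 + 1.06*q^3 - 1.0*q^2 - 1.93*q - 0.73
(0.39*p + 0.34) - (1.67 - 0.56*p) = 0.95*p - 1.33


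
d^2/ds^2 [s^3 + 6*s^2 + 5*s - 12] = 6*s + 12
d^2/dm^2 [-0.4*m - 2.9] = 0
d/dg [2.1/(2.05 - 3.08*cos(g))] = -6.468*sin(g)/(3.08*cos(g) - 2.05)^2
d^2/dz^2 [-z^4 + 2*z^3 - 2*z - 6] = 12*z*(1 - z)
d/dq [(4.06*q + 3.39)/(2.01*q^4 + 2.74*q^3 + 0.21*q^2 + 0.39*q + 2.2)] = (-24.4818*q^4 - 49.5044*q^3 - 28.7184*q^2 - 1.4238*q + 7.6099)/(4.0401*q^8 + 11.0148*q^7 + 8.3518*q^6 + 2.7186*q^5 + 11.0253*q^4 + 12.2198*q^3 + 1.0761*q^2 + 1.716*q + 4.84)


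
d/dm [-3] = 0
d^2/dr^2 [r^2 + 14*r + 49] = 2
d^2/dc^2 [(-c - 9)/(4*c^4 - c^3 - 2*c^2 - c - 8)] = 2*((c + 9)*(-16*c^3 + 3*c^2 + 4*c + 1)^2 + (16*c^3 - 3*c^2 - 4*c - (c + 9)*(-24*c^2 + 3*c + 2) - 1)*(-4*c^4 + c^3 + 2*c^2 + c + 8))/(-4*c^4 + c^3 + 2*c^2 + c + 8)^3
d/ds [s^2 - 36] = 2*s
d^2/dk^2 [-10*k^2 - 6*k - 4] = -20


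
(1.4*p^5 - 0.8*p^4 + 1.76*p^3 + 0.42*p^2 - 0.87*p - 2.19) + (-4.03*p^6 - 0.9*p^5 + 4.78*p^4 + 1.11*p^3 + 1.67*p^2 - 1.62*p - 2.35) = -4.03*p^6 + 0.5*p^5 + 3.98*p^4 + 2.87*p^3 + 2.09*p^2 - 2.49*p - 4.54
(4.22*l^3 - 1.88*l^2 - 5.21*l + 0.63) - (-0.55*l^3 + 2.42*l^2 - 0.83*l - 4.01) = 4.77*l^3 - 4.3*l^2 - 4.38*l + 4.64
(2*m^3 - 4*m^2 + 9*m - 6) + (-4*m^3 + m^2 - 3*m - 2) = -2*m^3 - 3*m^2 + 6*m - 8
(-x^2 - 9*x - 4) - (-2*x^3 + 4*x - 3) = 2*x^3 - x^2 - 13*x - 1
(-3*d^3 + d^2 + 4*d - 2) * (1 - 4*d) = 12*d^4 - 7*d^3 - 15*d^2 + 12*d - 2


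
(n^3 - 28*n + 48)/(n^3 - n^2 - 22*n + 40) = (n + 6)/(n + 5)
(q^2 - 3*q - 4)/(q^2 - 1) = (q - 4)/(q - 1)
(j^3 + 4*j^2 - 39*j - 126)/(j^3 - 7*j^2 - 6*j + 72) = (j + 7)/(j - 4)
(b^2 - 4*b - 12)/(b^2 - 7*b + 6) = (b + 2)/(b - 1)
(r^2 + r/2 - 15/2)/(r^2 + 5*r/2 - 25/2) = (r + 3)/(r + 5)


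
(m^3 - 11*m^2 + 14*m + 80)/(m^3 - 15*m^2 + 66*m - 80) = (m + 2)/(m - 2)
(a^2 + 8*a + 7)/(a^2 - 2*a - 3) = (a + 7)/(a - 3)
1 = 1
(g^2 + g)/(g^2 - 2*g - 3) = g/(g - 3)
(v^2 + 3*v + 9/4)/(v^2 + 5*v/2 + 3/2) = (v + 3/2)/(v + 1)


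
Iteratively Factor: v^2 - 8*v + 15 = (v - 3)*(v - 5)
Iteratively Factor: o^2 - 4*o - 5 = (o + 1)*(o - 5)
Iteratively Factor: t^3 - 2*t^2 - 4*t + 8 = (t - 2)*(t^2 - 4) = (t - 2)*(t + 2)*(t - 2)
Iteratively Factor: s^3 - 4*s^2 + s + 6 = (s - 3)*(s^2 - s - 2) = (s - 3)*(s - 2)*(s + 1)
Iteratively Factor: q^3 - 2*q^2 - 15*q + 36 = (q - 3)*(q^2 + q - 12) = (q - 3)*(q + 4)*(q - 3)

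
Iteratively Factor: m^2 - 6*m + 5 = (m - 1)*(m - 5)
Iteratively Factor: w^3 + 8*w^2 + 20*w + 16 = (w + 2)*(w^2 + 6*w + 8) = (w + 2)^2*(w + 4)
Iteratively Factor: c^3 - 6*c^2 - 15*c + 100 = (c + 4)*(c^2 - 10*c + 25) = (c - 5)*(c + 4)*(c - 5)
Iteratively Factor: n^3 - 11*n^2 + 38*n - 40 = (n - 5)*(n^2 - 6*n + 8) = (n - 5)*(n - 2)*(n - 4)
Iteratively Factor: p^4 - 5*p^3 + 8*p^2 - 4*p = (p - 2)*(p^3 - 3*p^2 + 2*p) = (p - 2)^2*(p^2 - p) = p*(p - 2)^2*(p - 1)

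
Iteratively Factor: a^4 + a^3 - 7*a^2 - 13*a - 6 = (a + 1)*(a^3 - 7*a - 6) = (a + 1)^2*(a^2 - a - 6) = (a + 1)^2*(a + 2)*(a - 3)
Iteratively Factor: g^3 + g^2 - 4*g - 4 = (g + 2)*(g^2 - g - 2) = (g - 2)*(g + 2)*(g + 1)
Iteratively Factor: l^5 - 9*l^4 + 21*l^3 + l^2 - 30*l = (l)*(l^4 - 9*l^3 + 21*l^2 + l - 30) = l*(l + 1)*(l^3 - 10*l^2 + 31*l - 30) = l*(l - 5)*(l + 1)*(l^2 - 5*l + 6) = l*(l - 5)*(l - 3)*(l + 1)*(l - 2)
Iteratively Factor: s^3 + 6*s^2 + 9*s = (s + 3)*(s^2 + 3*s) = (s + 3)^2*(s)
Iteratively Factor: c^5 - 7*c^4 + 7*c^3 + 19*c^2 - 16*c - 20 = (c - 2)*(c^4 - 5*c^3 - 3*c^2 + 13*c + 10) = (c - 5)*(c - 2)*(c^3 - 3*c - 2) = (c - 5)*(c - 2)*(c + 1)*(c^2 - c - 2) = (c - 5)*(c - 2)^2*(c + 1)*(c + 1)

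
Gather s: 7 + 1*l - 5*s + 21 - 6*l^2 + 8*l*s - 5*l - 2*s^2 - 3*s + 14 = -6*l^2 - 4*l - 2*s^2 + s*(8*l - 8) + 42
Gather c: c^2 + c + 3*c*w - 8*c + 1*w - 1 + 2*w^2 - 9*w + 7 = c^2 + c*(3*w - 7) + 2*w^2 - 8*w + 6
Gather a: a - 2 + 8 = a + 6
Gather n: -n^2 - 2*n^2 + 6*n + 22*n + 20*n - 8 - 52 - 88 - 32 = -3*n^2 + 48*n - 180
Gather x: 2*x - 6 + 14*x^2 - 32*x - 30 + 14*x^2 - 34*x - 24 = 28*x^2 - 64*x - 60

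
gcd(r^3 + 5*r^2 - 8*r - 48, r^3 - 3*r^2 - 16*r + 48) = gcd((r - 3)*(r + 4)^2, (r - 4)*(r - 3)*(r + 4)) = r^2 + r - 12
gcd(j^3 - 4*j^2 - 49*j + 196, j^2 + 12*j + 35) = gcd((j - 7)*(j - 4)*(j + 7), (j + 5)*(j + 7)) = j + 7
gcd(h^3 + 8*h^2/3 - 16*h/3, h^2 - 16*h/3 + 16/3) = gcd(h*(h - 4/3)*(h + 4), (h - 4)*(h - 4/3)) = h - 4/3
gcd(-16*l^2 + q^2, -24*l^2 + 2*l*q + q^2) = -4*l + q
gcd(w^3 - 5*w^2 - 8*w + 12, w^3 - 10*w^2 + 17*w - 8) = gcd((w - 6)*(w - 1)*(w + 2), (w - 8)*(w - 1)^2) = w - 1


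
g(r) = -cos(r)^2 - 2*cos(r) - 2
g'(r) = 2*sin(r)*cos(r) + 2*sin(r)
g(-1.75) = -1.68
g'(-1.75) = -1.62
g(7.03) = -4.01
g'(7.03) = 2.36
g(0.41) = -4.68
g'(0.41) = 1.53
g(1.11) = -3.09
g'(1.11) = 2.59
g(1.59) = -1.96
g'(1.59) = 1.96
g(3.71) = -1.02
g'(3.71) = -0.17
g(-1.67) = -1.81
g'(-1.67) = -1.79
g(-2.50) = -1.04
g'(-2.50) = -0.24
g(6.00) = -4.84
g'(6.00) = -1.10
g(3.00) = -1.00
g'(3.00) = 0.00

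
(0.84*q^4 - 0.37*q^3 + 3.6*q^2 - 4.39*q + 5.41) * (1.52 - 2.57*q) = -2.1588*q^5 + 2.2277*q^4 - 9.8144*q^3 + 16.7543*q^2 - 20.5765*q + 8.2232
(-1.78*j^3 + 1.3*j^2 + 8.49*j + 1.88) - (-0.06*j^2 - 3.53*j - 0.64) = -1.78*j^3 + 1.36*j^2 + 12.02*j + 2.52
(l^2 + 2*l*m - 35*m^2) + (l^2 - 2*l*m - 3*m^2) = 2*l^2 - 38*m^2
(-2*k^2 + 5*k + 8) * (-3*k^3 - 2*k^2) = 6*k^5 - 11*k^4 - 34*k^3 - 16*k^2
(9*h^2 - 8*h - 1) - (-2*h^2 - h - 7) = 11*h^2 - 7*h + 6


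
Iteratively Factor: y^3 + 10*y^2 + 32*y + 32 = (y + 4)*(y^2 + 6*y + 8) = (y + 4)^2*(y + 2)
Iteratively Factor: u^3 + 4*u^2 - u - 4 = (u - 1)*(u^2 + 5*u + 4) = (u - 1)*(u + 1)*(u + 4)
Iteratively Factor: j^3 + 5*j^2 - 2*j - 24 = (j - 2)*(j^2 + 7*j + 12) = (j - 2)*(j + 4)*(j + 3)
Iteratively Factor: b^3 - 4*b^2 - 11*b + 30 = (b - 2)*(b^2 - 2*b - 15) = (b - 2)*(b + 3)*(b - 5)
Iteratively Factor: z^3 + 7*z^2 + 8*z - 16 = (z - 1)*(z^2 + 8*z + 16) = (z - 1)*(z + 4)*(z + 4)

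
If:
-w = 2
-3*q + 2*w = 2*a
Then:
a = -3*q/2 - 2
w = -2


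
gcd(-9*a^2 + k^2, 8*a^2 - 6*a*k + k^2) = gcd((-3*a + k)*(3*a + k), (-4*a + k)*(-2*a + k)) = 1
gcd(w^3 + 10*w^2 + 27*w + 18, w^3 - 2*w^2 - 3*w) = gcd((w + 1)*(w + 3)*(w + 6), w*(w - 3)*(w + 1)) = w + 1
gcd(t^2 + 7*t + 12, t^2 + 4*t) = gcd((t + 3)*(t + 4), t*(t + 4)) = t + 4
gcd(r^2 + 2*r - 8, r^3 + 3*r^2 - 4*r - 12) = r - 2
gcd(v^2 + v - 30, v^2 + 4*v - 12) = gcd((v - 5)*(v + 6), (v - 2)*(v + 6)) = v + 6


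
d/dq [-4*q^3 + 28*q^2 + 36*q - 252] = -12*q^2 + 56*q + 36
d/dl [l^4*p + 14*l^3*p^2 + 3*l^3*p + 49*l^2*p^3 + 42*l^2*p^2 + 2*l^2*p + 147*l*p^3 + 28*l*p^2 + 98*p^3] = p*(4*l^3 + 42*l^2*p + 9*l^2 + 98*l*p^2 + 84*l*p + 4*l + 147*p^2 + 28*p)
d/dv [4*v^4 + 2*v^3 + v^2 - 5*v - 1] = 16*v^3 + 6*v^2 + 2*v - 5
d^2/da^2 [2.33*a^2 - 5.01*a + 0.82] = 4.66000000000000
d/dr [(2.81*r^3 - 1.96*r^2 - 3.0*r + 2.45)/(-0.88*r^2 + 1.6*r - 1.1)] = (-2.4728*r^4 + 8.992*r^3 - 15.049*r^2 + 8.624*r - 0.62)/(0.7744*r^4 - 2.816*r^3 + 4.496*r^2 - 3.52*r + 1.21)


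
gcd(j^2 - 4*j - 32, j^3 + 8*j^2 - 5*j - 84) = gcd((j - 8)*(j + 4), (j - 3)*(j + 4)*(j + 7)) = j + 4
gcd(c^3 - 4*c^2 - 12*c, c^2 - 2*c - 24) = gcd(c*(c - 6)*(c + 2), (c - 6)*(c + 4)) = c - 6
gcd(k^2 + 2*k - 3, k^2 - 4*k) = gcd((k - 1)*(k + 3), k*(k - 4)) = 1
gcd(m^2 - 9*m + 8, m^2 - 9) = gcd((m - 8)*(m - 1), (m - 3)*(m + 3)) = 1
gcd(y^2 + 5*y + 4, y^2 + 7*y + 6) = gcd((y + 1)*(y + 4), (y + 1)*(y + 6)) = y + 1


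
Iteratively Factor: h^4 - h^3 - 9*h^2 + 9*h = (h - 3)*(h^3 + 2*h^2 - 3*h) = h*(h - 3)*(h^2 + 2*h - 3) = h*(h - 3)*(h + 3)*(h - 1)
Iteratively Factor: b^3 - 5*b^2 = (b - 5)*(b^2) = b*(b - 5)*(b)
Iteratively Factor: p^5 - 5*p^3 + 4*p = (p - 2)*(p^4 + 2*p^3 - p^2 - 2*p) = (p - 2)*(p - 1)*(p^3 + 3*p^2 + 2*p) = p*(p - 2)*(p - 1)*(p^2 + 3*p + 2) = p*(p - 2)*(p - 1)*(p + 1)*(p + 2)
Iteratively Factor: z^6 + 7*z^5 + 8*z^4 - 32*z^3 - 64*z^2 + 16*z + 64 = (z + 4)*(z^5 + 3*z^4 - 4*z^3 - 16*z^2 + 16) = (z - 1)*(z + 4)*(z^4 + 4*z^3 - 16*z - 16) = (z - 2)*(z - 1)*(z + 4)*(z^3 + 6*z^2 + 12*z + 8) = (z - 2)*(z - 1)*(z + 2)*(z + 4)*(z^2 + 4*z + 4) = (z - 2)*(z - 1)*(z + 2)^2*(z + 4)*(z + 2)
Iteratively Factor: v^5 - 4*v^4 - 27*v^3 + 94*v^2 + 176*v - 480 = (v - 5)*(v^4 + v^3 - 22*v^2 - 16*v + 96) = (v - 5)*(v + 3)*(v^3 - 2*v^2 - 16*v + 32) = (v - 5)*(v + 3)*(v + 4)*(v^2 - 6*v + 8) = (v - 5)*(v - 4)*(v + 3)*(v + 4)*(v - 2)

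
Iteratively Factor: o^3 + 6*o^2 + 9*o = (o)*(o^2 + 6*o + 9) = o*(o + 3)*(o + 3)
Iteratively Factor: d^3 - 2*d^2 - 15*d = (d)*(d^2 - 2*d - 15) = d*(d + 3)*(d - 5)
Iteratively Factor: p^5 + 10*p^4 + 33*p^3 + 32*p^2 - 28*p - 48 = (p + 2)*(p^4 + 8*p^3 + 17*p^2 - 2*p - 24) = (p + 2)*(p + 3)*(p^3 + 5*p^2 + 2*p - 8) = (p + 2)^2*(p + 3)*(p^2 + 3*p - 4) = (p + 2)^2*(p + 3)*(p + 4)*(p - 1)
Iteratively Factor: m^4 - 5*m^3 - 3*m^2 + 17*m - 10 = (m - 1)*(m^3 - 4*m^2 - 7*m + 10) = (m - 1)^2*(m^2 - 3*m - 10) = (m - 1)^2*(m + 2)*(m - 5)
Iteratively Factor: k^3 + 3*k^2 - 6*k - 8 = (k + 4)*(k^2 - k - 2) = (k + 1)*(k + 4)*(k - 2)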